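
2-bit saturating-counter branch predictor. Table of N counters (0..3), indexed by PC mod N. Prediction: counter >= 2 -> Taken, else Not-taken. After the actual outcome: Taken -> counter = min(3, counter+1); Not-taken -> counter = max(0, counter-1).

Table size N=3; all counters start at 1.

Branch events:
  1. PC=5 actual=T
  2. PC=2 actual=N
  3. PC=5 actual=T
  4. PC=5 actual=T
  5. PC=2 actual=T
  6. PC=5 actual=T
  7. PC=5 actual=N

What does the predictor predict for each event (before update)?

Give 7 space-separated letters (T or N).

Ev 1: PC=5 idx=2 pred=N actual=T -> ctr[2]=2
Ev 2: PC=2 idx=2 pred=T actual=N -> ctr[2]=1
Ev 3: PC=5 idx=2 pred=N actual=T -> ctr[2]=2
Ev 4: PC=5 idx=2 pred=T actual=T -> ctr[2]=3
Ev 5: PC=2 idx=2 pred=T actual=T -> ctr[2]=3
Ev 6: PC=5 idx=2 pred=T actual=T -> ctr[2]=3
Ev 7: PC=5 idx=2 pred=T actual=N -> ctr[2]=2

Answer: N T N T T T T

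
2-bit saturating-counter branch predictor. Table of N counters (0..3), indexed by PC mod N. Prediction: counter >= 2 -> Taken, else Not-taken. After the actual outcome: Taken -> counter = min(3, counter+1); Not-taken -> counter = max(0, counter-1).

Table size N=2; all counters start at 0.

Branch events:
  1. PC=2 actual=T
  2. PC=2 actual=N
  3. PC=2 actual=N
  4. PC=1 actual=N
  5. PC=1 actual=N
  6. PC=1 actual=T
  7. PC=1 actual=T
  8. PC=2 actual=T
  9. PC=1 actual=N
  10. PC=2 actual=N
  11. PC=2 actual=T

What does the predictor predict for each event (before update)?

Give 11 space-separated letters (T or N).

Answer: N N N N N N N N T N N

Derivation:
Ev 1: PC=2 idx=0 pred=N actual=T -> ctr[0]=1
Ev 2: PC=2 idx=0 pred=N actual=N -> ctr[0]=0
Ev 3: PC=2 idx=0 pred=N actual=N -> ctr[0]=0
Ev 4: PC=1 idx=1 pred=N actual=N -> ctr[1]=0
Ev 5: PC=1 idx=1 pred=N actual=N -> ctr[1]=0
Ev 6: PC=1 idx=1 pred=N actual=T -> ctr[1]=1
Ev 7: PC=1 idx=1 pred=N actual=T -> ctr[1]=2
Ev 8: PC=2 idx=0 pred=N actual=T -> ctr[0]=1
Ev 9: PC=1 idx=1 pred=T actual=N -> ctr[1]=1
Ev 10: PC=2 idx=0 pred=N actual=N -> ctr[0]=0
Ev 11: PC=2 idx=0 pred=N actual=T -> ctr[0]=1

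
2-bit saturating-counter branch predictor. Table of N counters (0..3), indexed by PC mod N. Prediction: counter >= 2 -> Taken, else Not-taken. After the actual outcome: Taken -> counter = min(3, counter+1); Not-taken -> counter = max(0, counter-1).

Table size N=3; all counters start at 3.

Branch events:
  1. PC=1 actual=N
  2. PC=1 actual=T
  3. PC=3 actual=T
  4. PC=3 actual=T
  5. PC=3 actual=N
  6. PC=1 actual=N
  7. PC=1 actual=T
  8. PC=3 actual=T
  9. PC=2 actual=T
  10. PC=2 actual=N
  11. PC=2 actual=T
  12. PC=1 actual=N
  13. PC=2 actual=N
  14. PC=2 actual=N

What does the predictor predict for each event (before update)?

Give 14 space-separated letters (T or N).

Answer: T T T T T T T T T T T T T T

Derivation:
Ev 1: PC=1 idx=1 pred=T actual=N -> ctr[1]=2
Ev 2: PC=1 idx=1 pred=T actual=T -> ctr[1]=3
Ev 3: PC=3 idx=0 pred=T actual=T -> ctr[0]=3
Ev 4: PC=3 idx=0 pred=T actual=T -> ctr[0]=3
Ev 5: PC=3 idx=0 pred=T actual=N -> ctr[0]=2
Ev 6: PC=1 idx=1 pred=T actual=N -> ctr[1]=2
Ev 7: PC=1 idx=1 pred=T actual=T -> ctr[1]=3
Ev 8: PC=3 idx=0 pred=T actual=T -> ctr[0]=3
Ev 9: PC=2 idx=2 pred=T actual=T -> ctr[2]=3
Ev 10: PC=2 idx=2 pred=T actual=N -> ctr[2]=2
Ev 11: PC=2 idx=2 pred=T actual=T -> ctr[2]=3
Ev 12: PC=1 idx=1 pred=T actual=N -> ctr[1]=2
Ev 13: PC=2 idx=2 pred=T actual=N -> ctr[2]=2
Ev 14: PC=2 idx=2 pred=T actual=N -> ctr[2]=1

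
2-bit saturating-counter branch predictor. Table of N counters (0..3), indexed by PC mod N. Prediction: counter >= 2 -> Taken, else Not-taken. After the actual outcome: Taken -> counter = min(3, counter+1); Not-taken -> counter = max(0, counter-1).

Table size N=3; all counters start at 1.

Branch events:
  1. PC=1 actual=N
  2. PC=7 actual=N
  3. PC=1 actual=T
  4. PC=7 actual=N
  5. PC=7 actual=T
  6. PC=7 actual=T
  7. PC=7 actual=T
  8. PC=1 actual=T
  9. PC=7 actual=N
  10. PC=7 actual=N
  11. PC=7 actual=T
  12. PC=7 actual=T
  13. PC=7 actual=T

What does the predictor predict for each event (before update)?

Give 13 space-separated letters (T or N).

Ev 1: PC=1 idx=1 pred=N actual=N -> ctr[1]=0
Ev 2: PC=7 idx=1 pred=N actual=N -> ctr[1]=0
Ev 3: PC=1 idx=1 pred=N actual=T -> ctr[1]=1
Ev 4: PC=7 idx=1 pred=N actual=N -> ctr[1]=0
Ev 5: PC=7 idx=1 pred=N actual=T -> ctr[1]=1
Ev 6: PC=7 idx=1 pred=N actual=T -> ctr[1]=2
Ev 7: PC=7 idx=1 pred=T actual=T -> ctr[1]=3
Ev 8: PC=1 idx=1 pred=T actual=T -> ctr[1]=3
Ev 9: PC=7 idx=1 pred=T actual=N -> ctr[1]=2
Ev 10: PC=7 idx=1 pred=T actual=N -> ctr[1]=1
Ev 11: PC=7 idx=1 pred=N actual=T -> ctr[1]=2
Ev 12: PC=7 idx=1 pred=T actual=T -> ctr[1]=3
Ev 13: PC=7 idx=1 pred=T actual=T -> ctr[1]=3

Answer: N N N N N N T T T T N T T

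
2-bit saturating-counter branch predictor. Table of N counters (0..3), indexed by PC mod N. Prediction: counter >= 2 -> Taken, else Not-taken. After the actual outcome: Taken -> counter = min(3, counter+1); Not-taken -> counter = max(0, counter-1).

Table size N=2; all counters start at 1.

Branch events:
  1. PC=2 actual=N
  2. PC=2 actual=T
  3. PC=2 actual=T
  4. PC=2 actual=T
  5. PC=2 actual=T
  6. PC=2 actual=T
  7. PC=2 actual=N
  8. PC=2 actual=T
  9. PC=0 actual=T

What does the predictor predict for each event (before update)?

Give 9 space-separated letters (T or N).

Answer: N N N T T T T T T

Derivation:
Ev 1: PC=2 idx=0 pred=N actual=N -> ctr[0]=0
Ev 2: PC=2 idx=0 pred=N actual=T -> ctr[0]=1
Ev 3: PC=2 idx=0 pred=N actual=T -> ctr[0]=2
Ev 4: PC=2 idx=0 pred=T actual=T -> ctr[0]=3
Ev 5: PC=2 idx=0 pred=T actual=T -> ctr[0]=3
Ev 6: PC=2 idx=0 pred=T actual=T -> ctr[0]=3
Ev 7: PC=2 idx=0 pred=T actual=N -> ctr[0]=2
Ev 8: PC=2 idx=0 pred=T actual=T -> ctr[0]=3
Ev 9: PC=0 idx=0 pred=T actual=T -> ctr[0]=3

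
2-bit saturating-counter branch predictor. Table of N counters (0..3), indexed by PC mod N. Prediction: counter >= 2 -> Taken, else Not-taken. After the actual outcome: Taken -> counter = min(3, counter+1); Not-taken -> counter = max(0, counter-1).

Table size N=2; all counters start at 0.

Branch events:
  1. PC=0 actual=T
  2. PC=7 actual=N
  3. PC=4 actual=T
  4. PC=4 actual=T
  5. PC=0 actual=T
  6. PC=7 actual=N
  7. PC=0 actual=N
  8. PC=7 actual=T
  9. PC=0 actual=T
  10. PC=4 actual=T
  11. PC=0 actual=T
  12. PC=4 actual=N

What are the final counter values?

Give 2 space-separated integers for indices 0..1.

Answer: 2 1

Derivation:
Ev 1: PC=0 idx=0 pred=N actual=T -> ctr[0]=1
Ev 2: PC=7 idx=1 pred=N actual=N -> ctr[1]=0
Ev 3: PC=4 idx=0 pred=N actual=T -> ctr[0]=2
Ev 4: PC=4 idx=0 pred=T actual=T -> ctr[0]=3
Ev 5: PC=0 idx=0 pred=T actual=T -> ctr[0]=3
Ev 6: PC=7 idx=1 pred=N actual=N -> ctr[1]=0
Ev 7: PC=0 idx=0 pred=T actual=N -> ctr[0]=2
Ev 8: PC=7 idx=1 pred=N actual=T -> ctr[1]=1
Ev 9: PC=0 idx=0 pred=T actual=T -> ctr[0]=3
Ev 10: PC=4 idx=0 pred=T actual=T -> ctr[0]=3
Ev 11: PC=0 idx=0 pred=T actual=T -> ctr[0]=3
Ev 12: PC=4 idx=0 pred=T actual=N -> ctr[0]=2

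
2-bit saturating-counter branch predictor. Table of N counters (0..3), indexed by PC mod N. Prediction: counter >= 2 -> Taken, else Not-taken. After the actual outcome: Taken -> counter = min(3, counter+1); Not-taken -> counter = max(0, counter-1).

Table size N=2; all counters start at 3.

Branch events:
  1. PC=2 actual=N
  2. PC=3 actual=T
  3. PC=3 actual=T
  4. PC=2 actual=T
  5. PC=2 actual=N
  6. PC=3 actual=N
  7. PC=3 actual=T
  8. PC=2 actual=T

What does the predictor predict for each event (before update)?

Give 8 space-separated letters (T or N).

Answer: T T T T T T T T

Derivation:
Ev 1: PC=2 idx=0 pred=T actual=N -> ctr[0]=2
Ev 2: PC=3 idx=1 pred=T actual=T -> ctr[1]=3
Ev 3: PC=3 idx=1 pred=T actual=T -> ctr[1]=3
Ev 4: PC=2 idx=0 pred=T actual=T -> ctr[0]=3
Ev 5: PC=2 idx=0 pred=T actual=N -> ctr[0]=2
Ev 6: PC=3 idx=1 pred=T actual=N -> ctr[1]=2
Ev 7: PC=3 idx=1 pred=T actual=T -> ctr[1]=3
Ev 8: PC=2 idx=0 pred=T actual=T -> ctr[0]=3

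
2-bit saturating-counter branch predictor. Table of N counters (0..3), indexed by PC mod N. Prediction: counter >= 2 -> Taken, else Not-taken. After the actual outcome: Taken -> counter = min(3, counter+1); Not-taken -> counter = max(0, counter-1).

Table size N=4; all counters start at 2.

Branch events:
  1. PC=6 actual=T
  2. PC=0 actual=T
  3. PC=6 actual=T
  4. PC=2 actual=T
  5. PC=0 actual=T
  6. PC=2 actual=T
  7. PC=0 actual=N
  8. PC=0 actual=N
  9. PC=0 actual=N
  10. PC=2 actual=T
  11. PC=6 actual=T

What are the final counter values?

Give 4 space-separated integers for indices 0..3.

Answer: 0 2 3 2

Derivation:
Ev 1: PC=6 idx=2 pred=T actual=T -> ctr[2]=3
Ev 2: PC=0 idx=0 pred=T actual=T -> ctr[0]=3
Ev 3: PC=6 idx=2 pred=T actual=T -> ctr[2]=3
Ev 4: PC=2 idx=2 pred=T actual=T -> ctr[2]=3
Ev 5: PC=0 idx=0 pred=T actual=T -> ctr[0]=3
Ev 6: PC=2 idx=2 pred=T actual=T -> ctr[2]=3
Ev 7: PC=0 idx=0 pred=T actual=N -> ctr[0]=2
Ev 8: PC=0 idx=0 pred=T actual=N -> ctr[0]=1
Ev 9: PC=0 idx=0 pred=N actual=N -> ctr[0]=0
Ev 10: PC=2 idx=2 pred=T actual=T -> ctr[2]=3
Ev 11: PC=6 idx=2 pred=T actual=T -> ctr[2]=3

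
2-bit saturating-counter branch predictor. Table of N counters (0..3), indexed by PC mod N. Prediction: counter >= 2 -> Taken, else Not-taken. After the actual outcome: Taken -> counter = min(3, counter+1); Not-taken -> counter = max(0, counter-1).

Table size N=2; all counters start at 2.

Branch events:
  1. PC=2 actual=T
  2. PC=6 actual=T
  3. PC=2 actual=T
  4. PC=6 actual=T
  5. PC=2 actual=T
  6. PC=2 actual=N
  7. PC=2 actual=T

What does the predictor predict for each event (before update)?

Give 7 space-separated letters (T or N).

Answer: T T T T T T T

Derivation:
Ev 1: PC=2 idx=0 pred=T actual=T -> ctr[0]=3
Ev 2: PC=6 idx=0 pred=T actual=T -> ctr[0]=3
Ev 3: PC=2 idx=0 pred=T actual=T -> ctr[0]=3
Ev 4: PC=6 idx=0 pred=T actual=T -> ctr[0]=3
Ev 5: PC=2 idx=0 pred=T actual=T -> ctr[0]=3
Ev 6: PC=2 idx=0 pred=T actual=N -> ctr[0]=2
Ev 7: PC=2 idx=0 pred=T actual=T -> ctr[0]=3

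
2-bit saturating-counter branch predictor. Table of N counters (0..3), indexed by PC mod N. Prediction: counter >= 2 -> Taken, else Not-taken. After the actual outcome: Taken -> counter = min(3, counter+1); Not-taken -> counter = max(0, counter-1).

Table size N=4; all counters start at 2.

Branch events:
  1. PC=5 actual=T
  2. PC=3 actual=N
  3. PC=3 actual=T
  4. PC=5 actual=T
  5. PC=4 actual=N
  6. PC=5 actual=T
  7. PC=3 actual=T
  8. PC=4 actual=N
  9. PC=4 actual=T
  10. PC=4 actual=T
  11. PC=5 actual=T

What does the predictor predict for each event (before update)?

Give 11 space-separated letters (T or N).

Ev 1: PC=5 idx=1 pred=T actual=T -> ctr[1]=3
Ev 2: PC=3 idx=3 pred=T actual=N -> ctr[3]=1
Ev 3: PC=3 idx=3 pred=N actual=T -> ctr[3]=2
Ev 4: PC=5 idx=1 pred=T actual=T -> ctr[1]=3
Ev 5: PC=4 idx=0 pred=T actual=N -> ctr[0]=1
Ev 6: PC=5 idx=1 pred=T actual=T -> ctr[1]=3
Ev 7: PC=3 idx=3 pred=T actual=T -> ctr[3]=3
Ev 8: PC=4 idx=0 pred=N actual=N -> ctr[0]=0
Ev 9: PC=4 idx=0 pred=N actual=T -> ctr[0]=1
Ev 10: PC=4 idx=0 pred=N actual=T -> ctr[0]=2
Ev 11: PC=5 idx=1 pred=T actual=T -> ctr[1]=3

Answer: T T N T T T T N N N T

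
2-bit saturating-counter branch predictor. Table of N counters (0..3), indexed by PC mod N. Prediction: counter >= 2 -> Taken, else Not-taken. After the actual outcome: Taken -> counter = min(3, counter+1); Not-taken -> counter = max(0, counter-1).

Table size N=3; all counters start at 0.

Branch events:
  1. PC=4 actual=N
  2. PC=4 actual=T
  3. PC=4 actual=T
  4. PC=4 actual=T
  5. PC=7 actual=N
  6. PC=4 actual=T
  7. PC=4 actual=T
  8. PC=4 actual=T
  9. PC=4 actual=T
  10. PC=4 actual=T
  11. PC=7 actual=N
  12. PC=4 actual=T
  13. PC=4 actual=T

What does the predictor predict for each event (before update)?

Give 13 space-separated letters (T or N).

Answer: N N N T T T T T T T T T T

Derivation:
Ev 1: PC=4 idx=1 pred=N actual=N -> ctr[1]=0
Ev 2: PC=4 idx=1 pred=N actual=T -> ctr[1]=1
Ev 3: PC=4 idx=1 pred=N actual=T -> ctr[1]=2
Ev 4: PC=4 idx=1 pred=T actual=T -> ctr[1]=3
Ev 5: PC=7 idx=1 pred=T actual=N -> ctr[1]=2
Ev 6: PC=4 idx=1 pred=T actual=T -> ctr[1]=3
Ev 7: PC=4 idx=1 pred=T actual=T -> ctr[1]=3
Ev 8: PC=4 idx=1 pred=T actual=T -> ctr[1]=3
Ev 9: PC=4 idx=1 pred=T actual=T -> ctr[1]=3
Ev 10: PC=4 idx=1 pred=T actual=T -> ctr[1]=3
Ev 11: PC=7 idx=1 pred=T actual=N -> ctr[1]=2
Ev 12: PC=4 idx=1 pred=T actual=T -> ctr[1]=3
Ev 13: PC=4 idx=1 pred=T actual=T -> ctr[1]=3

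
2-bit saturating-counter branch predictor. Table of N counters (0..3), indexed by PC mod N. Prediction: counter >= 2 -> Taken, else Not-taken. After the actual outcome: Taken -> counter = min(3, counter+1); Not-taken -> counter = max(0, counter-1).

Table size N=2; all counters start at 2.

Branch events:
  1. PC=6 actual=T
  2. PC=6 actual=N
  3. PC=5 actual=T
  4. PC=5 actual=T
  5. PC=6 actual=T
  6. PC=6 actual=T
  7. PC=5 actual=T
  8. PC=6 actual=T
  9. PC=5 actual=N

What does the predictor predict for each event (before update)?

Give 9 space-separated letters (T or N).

Ev 1: PC=6 idx=0 pred=T actual=T -> ctr[0]=3
Ev 2: PC=6 idx=0 pred=T actual=N -> ctr[0]=2
Ev 3: PC=5 idx=1 pred=T actual=T -> ctr[1]=3
Ev 4: PC=5 idx=1 pred=T actual=T -> ctr[1]=3
Ev 5: PC=6 idx=0 pred=T actual=T -> ctr[0]=3
Ev 6: PC=6 idx=0 pred=T actual=T -> ctr[0]=3
Ev 7: PC=5 idx=1 pred=T actual=T -> ctr[1]=3
Ev 8: PC=6 idx=0 pred=T actual=T -> ctr[0]=3
Ev 9: PC=5 idx=1 pred=T actual=N -> ctr[1]=2

Answer: T T T T T T T T T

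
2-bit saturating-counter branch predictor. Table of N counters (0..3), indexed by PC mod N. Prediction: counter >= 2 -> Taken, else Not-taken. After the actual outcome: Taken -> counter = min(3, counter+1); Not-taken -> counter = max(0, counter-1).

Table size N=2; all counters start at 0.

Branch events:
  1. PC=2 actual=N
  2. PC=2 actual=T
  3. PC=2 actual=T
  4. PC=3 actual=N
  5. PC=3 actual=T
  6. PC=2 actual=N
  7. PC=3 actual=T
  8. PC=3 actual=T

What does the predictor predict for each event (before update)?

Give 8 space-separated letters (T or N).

Answer: N N N N N T N T

Derivation:
Ev 1: PC=2 idx=0 pred=N actual=N -> ctr[0]=0
Ev 2: PC=2 idx=0 pred=N actual=T -> ctr[0]=1
Ev 3: PC=2 idx=0 pred=N actual=T -> ctr[0]=2
Ev 4: PC=3 idx=1 pred=N actual=N -> ctr[1]=0
Ev 5: PC=3 idx=1 pred=N actual=T -> ctr[1]=1
Ev 6: PC=2 idx=0 pred=T actual=N -> ctr[0]=1
Ev 7: PC=3 idx=1 pred=N actual=T -> ctr[1]=2
Ev 8: PC=3 idx=1 pred=T actual=T -> ctr[1]=3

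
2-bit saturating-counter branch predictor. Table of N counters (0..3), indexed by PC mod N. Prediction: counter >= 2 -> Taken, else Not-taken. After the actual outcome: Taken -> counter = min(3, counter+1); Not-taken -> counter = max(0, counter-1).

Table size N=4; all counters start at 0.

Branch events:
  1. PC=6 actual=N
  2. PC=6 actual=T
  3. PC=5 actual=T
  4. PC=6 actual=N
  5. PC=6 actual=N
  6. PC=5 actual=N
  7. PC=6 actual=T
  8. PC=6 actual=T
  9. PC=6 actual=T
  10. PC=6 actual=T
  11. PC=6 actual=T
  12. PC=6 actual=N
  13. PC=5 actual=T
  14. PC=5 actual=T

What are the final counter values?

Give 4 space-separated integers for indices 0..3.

Ev 1: PC=6 idx=2 pred=N actual=N -> ctr[2]=0
Ev 2: PC=6 idx=2 pred=N actual=T -> ctr[2]=1
Ev 3: PC=5 idx=1 pred=N actual=T -> ctr[1]=1
Ev 4: PC=6 idx=2 pred=N actual=N -> ctr[2]=0
Ev 5: PC=6 idx=2 pred=N actual=N -> ctr[2]=0
Ev 6: PC=5 idx=1 pred=N actual=N -> ctr[1]=0
Ev 7: PC=6 idx=2 pred=N actual=T -> ctr[2]=1
Ev 8: PC=6 idx=2 pred=N actual=T -> ctr[2]=2
Ev 9: PC=6 idx=2 pred=T actual=T -> ctr[2]=3
Ev 10: PC=6 idx=2 pred=T actual=T -> ctr[2]=3
Ev 11: PC=6 idx=2 pred=T actual=T -> ctr[2]=3
Ev 12: PC=6 idx=2 pred=T actual=N -> ctr[2]=2
Ev 13: PC=5 idx=1 pred=N actual=T -> ctr[1]=1
Ev 14: PC=5 idx=1 pred=N actual=T -> ctr[1]=2

Answer: 0 2 2 0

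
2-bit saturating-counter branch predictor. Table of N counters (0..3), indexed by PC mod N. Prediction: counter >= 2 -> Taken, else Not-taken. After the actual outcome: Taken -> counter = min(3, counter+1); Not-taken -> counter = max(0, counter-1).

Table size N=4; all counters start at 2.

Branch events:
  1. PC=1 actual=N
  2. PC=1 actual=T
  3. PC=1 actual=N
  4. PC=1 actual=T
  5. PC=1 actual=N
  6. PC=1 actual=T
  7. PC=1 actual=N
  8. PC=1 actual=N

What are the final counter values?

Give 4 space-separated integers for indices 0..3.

Ev 1: PC=1 idx=1 pred=T actual=N -> ctr[1]=1
Ev 2: PC=1 idx=1 pred=N actual=T -> ctr[1]=2
Ev 3: PC=1 idx=1 pred=T actual=N -> ctr[1]=1
Ev 4: PC=1 idx=1 pred=N actual=T -> ctr[1]=2
Ev 5: PC=1 idx=1 pred=T actual=N -> ctr[1]=1
Ev 6: PC=1 idx=1 pred=N actual=T -> ctr[1]=2
Ev 7: PC=1 idx=1 pred=T actual=N -> ctr[1]=1
Ev 8: PC=1 idx=1 pred=N actual=N -> ctr[1]=0

Answer: 2 0 2 2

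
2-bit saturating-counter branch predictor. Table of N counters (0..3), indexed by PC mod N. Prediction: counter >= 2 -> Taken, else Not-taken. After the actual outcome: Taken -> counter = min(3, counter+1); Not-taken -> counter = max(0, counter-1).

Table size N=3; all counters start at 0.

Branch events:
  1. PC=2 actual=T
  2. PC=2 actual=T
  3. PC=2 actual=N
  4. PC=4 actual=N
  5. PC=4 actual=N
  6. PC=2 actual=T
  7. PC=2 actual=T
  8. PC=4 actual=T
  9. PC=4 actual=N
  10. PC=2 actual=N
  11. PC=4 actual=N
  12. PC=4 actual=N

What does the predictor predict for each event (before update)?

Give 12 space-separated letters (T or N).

Ev 1: PC=2 idx=2 pred=N actual=T -> ctr[2]=1
Ev 2: PC=2 idx=2 pred=N actual=T -> ctr[2]=2
Ev 3: PC=2 idx=2 pred=T actual=N -> ctr[2]=1
Ev 4: PC=4 idx=1 pred=N actual=N -> ctr[1]=0
Ev 5: PC=4 idx=1 pred=N actual=N -> ctr[1]=0
Ev 6: PC=2 idx=2 pred=N actual=T -> ctr[2]=2
Ev 7: PC=2 idx=2 pred=T actual=T -> ctr[2]=3
Ev 8: PC=4 idx=1 pred=N actual=T -> ctr[1]=1
Ev 9: PC=4 idx=1 pred=N actual=N -> ctr[1]=0
Ev 10: PC=2 idx=2 pred=T actual=N -> ctr[2]=2
Ev 11: PC=4 idx=1 pred=N actual=N -> ctr[1]=0
Ev 12: PC=4 idx=1 pred=N actual=N -> ctr[1]=0

Answer: N N T N N N T N N T N N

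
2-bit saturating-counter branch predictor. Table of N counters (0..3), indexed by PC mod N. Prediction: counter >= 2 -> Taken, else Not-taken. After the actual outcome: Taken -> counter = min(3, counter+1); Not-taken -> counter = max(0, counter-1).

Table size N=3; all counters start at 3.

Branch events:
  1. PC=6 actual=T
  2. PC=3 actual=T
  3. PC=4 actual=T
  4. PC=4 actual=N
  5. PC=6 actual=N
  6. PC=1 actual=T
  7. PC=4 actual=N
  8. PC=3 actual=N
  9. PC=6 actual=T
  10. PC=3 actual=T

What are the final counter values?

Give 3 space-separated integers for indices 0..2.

Answer: 3 2 3

Derivation:
Ev 1: PC=6 idx=0 pred=T actual=T -> ctr[0]=3
Ev 2: PC=3 idx=0 pred=T actual=T -> ctr[0]=3
Ev 3: PC=4 idx=1 pred=T actual=T -> ctr[1]=3
Ev 4: PC=4 idx=1 pred=T actual=N -> ctr[1]=2
Ev 5: PC=6 idx=0 pred=T actual=N -> ctr[0]=2
Ev 6: PC=1 idx=1 pred=T actual=T -> ctr[1]=3
Ev 7: PC=4 idx=1 pred=T actual=N -> ctr[1]=2
Ev 8: PC=3 idx=0 pred=T actual=N -> ctr[0]=1
Ev 9: PC=6 idx=0 pred=N actual=T -> ctr[0]=2
Ev 10: PC=3 idx=0 pred=T actual=T -> ctr[0]=3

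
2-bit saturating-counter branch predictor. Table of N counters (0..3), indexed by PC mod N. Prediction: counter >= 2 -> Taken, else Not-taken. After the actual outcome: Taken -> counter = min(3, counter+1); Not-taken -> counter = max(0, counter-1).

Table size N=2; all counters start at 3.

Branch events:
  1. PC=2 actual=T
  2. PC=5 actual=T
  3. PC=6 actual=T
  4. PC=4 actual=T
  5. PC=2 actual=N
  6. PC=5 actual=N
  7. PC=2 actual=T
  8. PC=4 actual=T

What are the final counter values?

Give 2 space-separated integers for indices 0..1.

Answer: 3 2

Derivation:
Ev 1: PC=2 idx=0 pred=T actual=T -> ctr[0]=3
Ev 2: PC=5 idx=1 pred=T actual=T -> ctr[1]=3
Ev 3: PC=6 idx=0 pred=T actual=T -> ctr[0]=3
Ev 4: PC=4 idx=0 pred=T actual=T -> ctr[0]=3
Ev 5: PC=2 idx=0 pred=T actual=N -> ctr[0]=2
Ev 6: PC=5 idx=1 pred=T actual=N -> ctr[1]=2
Ev 7: PC=2 idx=0 pred=T actual=T -> ctr[0]=3
Ev 8: PC=4 idx=0 pred=T actual=T -> ctr[0]=3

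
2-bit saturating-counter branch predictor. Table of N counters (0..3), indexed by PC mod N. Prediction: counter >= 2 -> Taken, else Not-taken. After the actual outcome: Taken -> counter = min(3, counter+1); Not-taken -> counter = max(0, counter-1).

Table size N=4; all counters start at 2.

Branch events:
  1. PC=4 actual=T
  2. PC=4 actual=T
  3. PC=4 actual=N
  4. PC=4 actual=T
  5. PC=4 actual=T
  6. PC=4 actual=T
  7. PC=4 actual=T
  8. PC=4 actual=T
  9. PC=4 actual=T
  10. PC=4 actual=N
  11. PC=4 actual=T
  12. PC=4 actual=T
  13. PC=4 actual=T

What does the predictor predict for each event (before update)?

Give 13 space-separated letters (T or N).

Ev 1: PC=4 idx=0 pred=T actual=T -> ctr[0]=3
Ev 2: PC=4 idx=0 pred=T actual=T -> ctr[0]=3
Ev 3: PC=4 idx=0 pred=T actual=N -> ctr[0]=2
Ev 4: PC=4 idx=0 pred=T actual=T -> ctr[0]=3
Ev 5: PC=4 idx=0 pred=T actual=T -> ctr[0]=3
Ev 6: PC=4 idx=0 pred=T actual=T -> ctr[0]=3
Ev 7: PC=4 idx=0 pred=T actual=T -> ctr[0]=3
Ev 8: PC=4 idx=0 pred=T actual=T -> ctr[0]=3
Ev 9: PC=4 idx=0 pred=T actual=T -> ctr[0]=3
Ev 10: PC=4 idx=0 pred=T actual=N -> ctr[0]=2
Ev 11: PC=4 idx=0 pred=T actual=T -> ctr[0]=3
Ev 12: PC=4 idx=0 pred=T actual=T -> ctr[0]=3
Ev 13: PC=4 idx=0 pred=T actual=T -> ctr[0]=3

Answer: T T T T T T T T T T T T T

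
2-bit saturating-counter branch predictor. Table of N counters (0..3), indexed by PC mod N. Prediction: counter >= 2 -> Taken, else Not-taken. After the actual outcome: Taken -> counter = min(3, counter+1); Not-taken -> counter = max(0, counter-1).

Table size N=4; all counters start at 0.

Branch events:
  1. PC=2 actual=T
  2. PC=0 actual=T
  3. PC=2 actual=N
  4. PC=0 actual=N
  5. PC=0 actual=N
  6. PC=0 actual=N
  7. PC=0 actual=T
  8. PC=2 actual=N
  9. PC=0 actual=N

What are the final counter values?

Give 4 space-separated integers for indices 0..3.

Answer: 0 0 0 0

Derivation:
Ev 1: PC=2 idx=2 pred=N actual=T -> ctr[2]=1
Ev 2: PC=0 idx=0 pred=N actual=T -> ctr[0]=1
Ev 3: PC=2 idx=2 pred=N actual=N -> ctr[2]=0
Ev 4: PC=0 idx=0 pred=N actual=N -> ctr[0]=0
Ev 5: PC=0 idx=0 pred=N actual=N -> ctr[0]=0
Ev 6: PC=0 idx=0 pred=N actual=N -> ctr[0]=0
Ev 7: PC=0 idx=0 pred=N actual=T -> ctr[0]=1
Ev 8: PC=2 idx=2 pred=N actual=N -> ctr[2]=0
Ev 9: PC=0 idx=0 pred=N actual=N -> ctr[0]=0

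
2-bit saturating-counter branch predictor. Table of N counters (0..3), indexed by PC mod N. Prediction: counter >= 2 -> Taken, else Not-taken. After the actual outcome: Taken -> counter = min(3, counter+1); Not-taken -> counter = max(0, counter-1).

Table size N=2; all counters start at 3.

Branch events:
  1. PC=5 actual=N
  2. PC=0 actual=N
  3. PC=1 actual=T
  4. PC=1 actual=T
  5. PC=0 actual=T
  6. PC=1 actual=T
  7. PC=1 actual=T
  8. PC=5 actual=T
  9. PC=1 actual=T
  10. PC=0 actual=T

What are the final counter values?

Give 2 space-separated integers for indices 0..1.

Answer: 3 3

Derivation:
Ev 1: PC=5 idx=1 pred=T actual=N -> ctr[1]=2
Ev 2: PC=0 idx=0 pred=T actual=N -> ctr[0]=2
Ev 3: PC=1 idx=1 pred=T actual=T -> ctr[1]=3
Ev 4: PC=1 idx=1 pred=T actual=T -> ctr[1]=3
Ev 5: PC=0 idx=0 pred=T actual=T -> ctr[0]=3
Ev 6: PC=1 idx=1 pred=T actual=T -> ctr[1]=3
Ev 7: PC=1 idx=1 pred=T actual=T -> ctr[1]=3
Ev 8: PC=5 idx=1 pred=T actual=T -> ctr[1]=3
Ev 9: PC=1 idx=1 pred=T actual=T -> ctr[1]=3
Ev 10: PC=0 idx=0 pred=T actual=T -> ctr[0]=3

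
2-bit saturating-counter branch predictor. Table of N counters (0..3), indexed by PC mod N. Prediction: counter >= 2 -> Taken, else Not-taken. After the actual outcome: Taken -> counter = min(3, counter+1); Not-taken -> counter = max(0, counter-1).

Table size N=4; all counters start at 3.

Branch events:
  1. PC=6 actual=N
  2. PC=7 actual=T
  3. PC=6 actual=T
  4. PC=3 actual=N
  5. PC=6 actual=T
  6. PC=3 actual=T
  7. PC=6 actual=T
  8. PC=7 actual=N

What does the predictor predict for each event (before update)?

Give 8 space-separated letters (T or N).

Ev 1: PC=6 idx=2 pred=T actual=N -> ctr[2]=2
Ev 2: PC=7 idx=3 pred=T actual=T -> ctr[3]=3
Ev 3: PC=6 idx=2 pred=T actual=T -> ctr[2]=3
Ev 4: PC=3 idx=3 pred=T actual=N -> ctr[3]=2
Ev 5: PC=6 idx=2 pred=T actual=T -> ctr[2]=3
Ev 6: PC=3 idx=3 pred=T actual=T -> ctr[3]=3
Ev 7: PC=6 idx=2 pred=T actual=T -> ctr[2]=3
Ev 8: PC=7 idx=3 pred=T actual=N -> ctr[3]=2

Answer: T T T T T T T T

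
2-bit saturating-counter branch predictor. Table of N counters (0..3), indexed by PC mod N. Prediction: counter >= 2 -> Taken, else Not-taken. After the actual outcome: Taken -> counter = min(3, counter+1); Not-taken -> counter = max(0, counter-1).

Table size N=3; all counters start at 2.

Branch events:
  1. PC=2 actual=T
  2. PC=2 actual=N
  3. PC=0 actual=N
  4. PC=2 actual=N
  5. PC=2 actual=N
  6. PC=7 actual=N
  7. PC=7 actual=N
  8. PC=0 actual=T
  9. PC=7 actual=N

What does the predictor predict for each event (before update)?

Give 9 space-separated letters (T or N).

Ev 1: PC=2 idx=2 pred=T actual=T -> ctr[2]=3
Ev 2: PC=2 idx=2 pred=T actual=N -> ctr[2]=2
Ev 3: PC=0 idx=0 pred=T actual=N -> ctr[0]=1
Ev 4: PC=2 idx=2 pred=T actual=N -> ctr[2]=1
Ev 5: PC=2 idx=2 pred=N actual=N -> ctr[2]=0
Ev 6: PC=7 idx=1 pred=T actual=N -> ctr[1]=1
Ev 7: PC=7 idx=1 pred=N actual=N -> ctr[1]=0
Ev 8: PC=0 idx=0 pred=N actual=T -> ctr[0]=2
Ev 9: PC=7 idx=1 pred=N actual=N -> ctr[1]=0

Answer: T T T T N T N N N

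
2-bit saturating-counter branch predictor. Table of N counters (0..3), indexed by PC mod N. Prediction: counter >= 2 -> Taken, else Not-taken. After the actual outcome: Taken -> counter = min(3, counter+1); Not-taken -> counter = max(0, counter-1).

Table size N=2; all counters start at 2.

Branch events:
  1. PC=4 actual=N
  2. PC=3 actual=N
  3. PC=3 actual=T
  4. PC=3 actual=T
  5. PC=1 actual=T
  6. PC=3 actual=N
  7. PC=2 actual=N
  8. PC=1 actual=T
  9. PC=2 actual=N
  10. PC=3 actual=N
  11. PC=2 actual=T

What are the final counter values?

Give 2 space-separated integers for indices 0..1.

Answer: 1 2

Derivation:
Ev 1: PC=4 idx=0 pred=T actual=N -> ctr[0]=1
Ev 2: PC=3 idx=1 pred=T actual=N -> ctr[1]=1
Ev 3: PC=3 idx=1 pred=N actual=T -> ctr[1]=2
Ev 4: PC=3 idx=1 pred=T actual=T -> ctr[1]=3
Ev 5: PC=1 idx=1 pred=T actual=T -> ctr[1]=3
Ev 6: PC=3 idx=1 pred=T actual=N -> ctr[1]=2
Ev 7: PC=2 idx=0 pred=N actual=N -> ctr[0]=0
Ev 8: PC=1 idx=1 pred=T actual=T -> ctr[1]=3
Ev 9: PC=2 idx=0 pred=N actual=N -> ctr[0]=0
Ev 10: PC=3 idx=1 pred=T actual=N -> ctr[1]=2
Ev 11: PC=2 idx=0 pred=N actual=T -> ctr[0]=1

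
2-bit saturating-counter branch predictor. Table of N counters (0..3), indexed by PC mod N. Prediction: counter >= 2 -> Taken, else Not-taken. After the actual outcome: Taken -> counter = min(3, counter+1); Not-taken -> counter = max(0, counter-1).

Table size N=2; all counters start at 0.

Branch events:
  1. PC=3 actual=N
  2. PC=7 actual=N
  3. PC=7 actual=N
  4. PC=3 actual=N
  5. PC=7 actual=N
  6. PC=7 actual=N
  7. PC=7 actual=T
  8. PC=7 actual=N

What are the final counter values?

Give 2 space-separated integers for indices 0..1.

Answer: 0 0

Derivation:
Ev 1: PC=3 idx=1 pred=N actual=N -> ctr[1]=0
Ev 2: PC=7 idx=1 pred=N actual=N -> ctr[1]=0
Ev 3: PC=7 idx=1 pred=N actual=N -> ctr[1]=0
Ev 4: PC=3 idx=1 pred=N actual=N -> ctr[1]=0
Ev 5: PC=7 idx=1 pred=N actual=N -> ctr[1]=0
Ev 6: PC=7 idx=1 pred=N actual=N -> ctr[1]=0
Ev 7: PC=7 idx=1 pred=N actual=T -> ctr[1]=1
Ev 8: PC=7 idx=1 pred=N actual=N -> ctr[1]=0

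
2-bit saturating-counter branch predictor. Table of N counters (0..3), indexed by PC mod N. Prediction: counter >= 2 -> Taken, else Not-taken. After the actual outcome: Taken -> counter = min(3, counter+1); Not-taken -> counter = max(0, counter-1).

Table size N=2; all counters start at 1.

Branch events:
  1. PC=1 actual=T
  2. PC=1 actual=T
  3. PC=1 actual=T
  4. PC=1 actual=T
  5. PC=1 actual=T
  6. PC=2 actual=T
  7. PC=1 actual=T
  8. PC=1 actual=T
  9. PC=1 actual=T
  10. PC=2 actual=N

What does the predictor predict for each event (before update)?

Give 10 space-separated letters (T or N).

Answer: N T T T T N T T T T

Derivation:
Ev 1: PC=1 idx=1 pred=N actual=T -> ctr[1]=2
Ev 2: PC=1 idx=1 pred=T actual=T -> ctr[1]=3
Ev 3: PC=1 idx=1 pred=T actual=T -> ctr[1]=3
Ev 4: PC=1 idx=1 pred=T actual=T -> ctr[1]=3
Ev 5: PC=1 idx=1 pred=T actual=T -> ctr[1]=3
Ev 6: PC=2 idx=0 pred=N actual=T -> ctr[0]=2
Ev 7: PC=1 idx=1 pred=T actual=T -> ctr[1]=3
Ev 8: PC=1 idx=1 pred=T actual=T -> ctr[1]=3
Ev 9: PC=1 idx=1 pred=T actual=T -> ctr[1]=3
Ev 10: PC=2 idx=0 pred=T actual=N -> ctr[0]=1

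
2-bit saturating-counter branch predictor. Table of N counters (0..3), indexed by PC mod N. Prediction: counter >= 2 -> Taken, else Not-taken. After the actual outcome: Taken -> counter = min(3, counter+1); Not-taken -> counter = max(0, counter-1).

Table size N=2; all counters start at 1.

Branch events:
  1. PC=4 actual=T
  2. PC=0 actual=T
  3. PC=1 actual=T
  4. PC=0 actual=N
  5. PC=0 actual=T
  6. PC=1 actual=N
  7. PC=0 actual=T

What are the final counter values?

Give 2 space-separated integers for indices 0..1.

Ev 1: PC=4 idx=0 pred=N actual=T -> ctr[0]=2
Ev 2: PC=0 idx=0 pred=T actual=T -> ctr[0]=3
Ev 3: PC=1 idx=1 pred=N actual=T -> ctr[1]=2
Ev 4: PC=0 idx=0 pred=T actual=N -> ctr[0]=2
Ev 5: PC=0 idx=0 pred=T actual=T -> ctr[0]=3
Ev 6: PC=1 idx=1 pred=T actual=N -> ctr[1]=1
Ev 7: PC=0 idx=0 pred=T actual=T -> ctr[0]=3

Answer: 3 1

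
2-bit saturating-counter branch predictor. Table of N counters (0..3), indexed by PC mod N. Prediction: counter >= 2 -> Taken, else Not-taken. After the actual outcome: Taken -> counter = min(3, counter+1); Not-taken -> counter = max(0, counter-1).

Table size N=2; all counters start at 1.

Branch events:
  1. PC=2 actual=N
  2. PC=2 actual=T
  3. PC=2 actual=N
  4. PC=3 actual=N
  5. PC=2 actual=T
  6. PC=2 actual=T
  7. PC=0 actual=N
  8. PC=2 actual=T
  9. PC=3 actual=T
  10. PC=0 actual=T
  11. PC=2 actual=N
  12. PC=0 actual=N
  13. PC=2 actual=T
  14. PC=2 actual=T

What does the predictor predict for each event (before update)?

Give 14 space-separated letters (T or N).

Ev 1: PC=2 idx=0 pred=N actual=N -> ctr[0]=0
Ev 2: PC=2 idx=0 pred=N actual=T -> ctr[0]=1
Ev 3: PC=2 idx=0 pred=N actual=N -> ctr[0]=0
Ev 4: PC=3 idx=1 pred=N actual=N -> ctr[1]=0
Ev 5: PC=2 idx=0 pred=N actual=T -> ctr[0]=1
Ev 6: PC=2 idx=0 pred=N actual=T -> ctr[0]=2
Ev 7: PC=0 idx=0 pred=T actual=N -> ctr[0]=1
Ev 8: PC=2 idx=0 pred=N actual=T -> ctr[0]=2
Ev 9: PC=3 idx=1 pred=N actual=T -> ctr[1]=1
Ev 10: PC=0 idx=0 pred=T actual=T -> ctr[0]=3
Ev 11: PC=2 idx=0 pred=T actual=N -> ctr[0]=2
Ev 12: PC=0 idx=0 pred=T actual=N -> ctr[0]=1
Ev 13: PC=2 idx=0 pred=N actual=T -> ctr[0]=2
Ev 14: PC=2 idx=0 pred=T actual=T -> ctr[0]=3

Answer: N N N N N N T N N T T T N T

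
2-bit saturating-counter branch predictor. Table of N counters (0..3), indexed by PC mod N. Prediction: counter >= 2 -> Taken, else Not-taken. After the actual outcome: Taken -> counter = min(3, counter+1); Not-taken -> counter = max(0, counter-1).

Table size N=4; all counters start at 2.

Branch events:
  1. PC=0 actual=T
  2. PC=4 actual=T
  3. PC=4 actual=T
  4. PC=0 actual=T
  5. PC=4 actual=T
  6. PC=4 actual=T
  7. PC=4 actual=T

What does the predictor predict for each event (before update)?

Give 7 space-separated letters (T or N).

Answer: T T T T T T T

Derivation:
Ev 1: PC=0 idx=0 pred=T actual=T -> ctr[0]=3
Ev 2: PC=4 idx=0 pred=T actual=T -> ctr[0]=3
Ev 3: PC=4 idx=0 pred=T actual=T -> ctr[0]=3
Ev 4: PC=0 idx=0 pred=T actual=T -> ctr[0]=3
Ev 5: PC=4 idx=0 pred=T actual=T -> ctr[0]=3
Ev 6: PC=4 idx=0 pred=T actual=T -> ctr[0]=3
Ev 7: PC=4 idx=0 pred=T actual=T -> ctr[0]=3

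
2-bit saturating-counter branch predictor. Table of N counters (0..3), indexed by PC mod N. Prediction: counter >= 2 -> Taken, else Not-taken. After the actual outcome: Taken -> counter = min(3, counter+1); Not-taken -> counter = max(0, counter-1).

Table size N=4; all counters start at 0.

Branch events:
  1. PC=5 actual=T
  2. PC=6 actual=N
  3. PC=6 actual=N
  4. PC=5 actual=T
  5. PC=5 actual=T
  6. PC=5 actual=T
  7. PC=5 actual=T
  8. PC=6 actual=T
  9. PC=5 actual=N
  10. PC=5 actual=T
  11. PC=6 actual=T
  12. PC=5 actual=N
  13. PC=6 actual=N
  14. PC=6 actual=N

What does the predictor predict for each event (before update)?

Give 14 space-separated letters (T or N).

Ev 1: PC=5 idx=1 pred=N actual=T -> ctr[1]=1
Ev 2: PC=6 idx=2 pred=N actual=N -> ctr[2]=0
Ev 3: PC=6 idx=2 pred=N actual=N -> ctr[2]=0
Ev 4: PC=5 idx=1 pred=N actual=T -> ctr[1]=2
Ev 5: PC=5 idx=1 pred=T actual=T -> ctr[1]=3
Ev 6: PC=5 idx=1 pred=T actual=T -> ctr[1]=3
Ev 7: PC=5 idx=1 pred=T actual=T -> ctr[1]=3
Ev 8: PC=6 idx=2 pred=N actual=T -> ctr[2]=1
Ev 9: PC=5 idx=1 pred=T actual=N -> ctr[1]=2
Ev 10: PC=5 idx=1 pred=T actual=T -> ctr[1]=3
Ev 11: PC=6 idx=2 pred=N actual=T -> ctr[2]=2
Ev 12: PC=5 idx=1 pred=T actual=N -> ctr[1]=2
Ev 13: PC=6 idx=2 pred=T actual=N -> ctr[2]=1
Ev 14: PC=6 idx=2 pred=N actual=N -> ctr[2]=0

Answer: N N N N T T T N T T N T T N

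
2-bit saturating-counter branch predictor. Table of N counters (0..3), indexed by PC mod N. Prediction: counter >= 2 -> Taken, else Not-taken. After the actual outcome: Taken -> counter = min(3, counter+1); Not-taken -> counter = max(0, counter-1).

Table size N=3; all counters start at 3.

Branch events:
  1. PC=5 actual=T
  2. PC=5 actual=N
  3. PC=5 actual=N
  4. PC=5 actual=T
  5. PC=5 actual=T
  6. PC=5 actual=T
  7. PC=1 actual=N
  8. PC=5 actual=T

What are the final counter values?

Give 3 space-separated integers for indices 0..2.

Answer: 3 2 3

Derivation:
Ev 1: PC=5 idx=2 pred=T actual=T -> ctr[2]=3
Ev 2: PC=5 idx=2 pred=T actual=N -> ctr[2]=2
Ev 3: PC=5 idx=2 pred=T actual=N -> ctr[2]=1
Ev 4: PC=5 idx=2 pred=N actual=T -> ctr[2]=2
Ev 5: PC=5 idx=2 pred=T actual=T -> ctr[2]=3
Ev 6: PC=5 idx=2 pred=T actual=T -> ctr[2]=3
Ev 7: PC=1 idx=1 pred=T actual=N -> ctr[1]=2
Ev 8: PC=5 idx=2 pred=T actual=T -> ctr[2]=3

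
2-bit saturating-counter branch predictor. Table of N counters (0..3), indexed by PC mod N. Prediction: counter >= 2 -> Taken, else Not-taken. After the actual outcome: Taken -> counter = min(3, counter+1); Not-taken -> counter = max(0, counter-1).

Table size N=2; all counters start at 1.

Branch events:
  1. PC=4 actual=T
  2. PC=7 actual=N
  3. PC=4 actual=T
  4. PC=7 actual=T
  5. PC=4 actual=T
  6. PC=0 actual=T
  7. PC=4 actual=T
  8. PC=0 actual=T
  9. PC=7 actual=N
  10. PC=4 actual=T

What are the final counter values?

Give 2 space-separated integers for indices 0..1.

Answer: 3 0

Derivation:
Ev 1: PC=4 idx=0 pred=N actual=T -> ctr[0]=2
Ev 2: PC=7 idx=1 pred=N actual=N -> ctr[1]=0
Ev 3: PC=4 idx=0 pred=T actual=T -> ctr[0]=3
Ev 4: PC=7 idx=1 pred=N actual=T -> ctr[1]=1
Ev 5: PC=4 idx=0 pred=T actual=T -> ctr[0]=3
Ev 6: PC=0 idx=0 pred=T actual=T -> ctr[0]=3
Ev 7: PC=4 idx=0 pred=T actual=T -> ctr[0]=3
Ev 8: PC=0 idx=0 pred=T actual=T -> ctr[0]=3
Ev 9: PC=7 idx=1 pred=N actual=N -> ctr[1]=0
Ev 10: PC=4 idx=0 pred=T actual=T -> ctr[0]=3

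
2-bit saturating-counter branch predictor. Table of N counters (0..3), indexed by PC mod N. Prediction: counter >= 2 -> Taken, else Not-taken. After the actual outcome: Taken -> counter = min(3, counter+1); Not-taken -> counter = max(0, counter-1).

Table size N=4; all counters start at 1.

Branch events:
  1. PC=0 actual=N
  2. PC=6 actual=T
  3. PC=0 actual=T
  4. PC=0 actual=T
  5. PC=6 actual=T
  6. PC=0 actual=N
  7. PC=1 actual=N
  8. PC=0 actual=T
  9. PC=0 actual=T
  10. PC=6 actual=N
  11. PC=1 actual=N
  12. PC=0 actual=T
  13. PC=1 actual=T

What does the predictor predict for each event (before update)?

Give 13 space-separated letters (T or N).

Ev 1: PC=0 idx=0 pred=N actual=N -> ctr[0]=0
Ev 2: PC=6 idx=2 pred=N actual=T -> ctr[2]=2
Ev 3: PC=0 idx=0 pred=N actual=T -> ctr[0]=1
Ev 4: PC=0 idx=0 pred=N actual=T -> ctr[0]=2
Ev 5: PC=6 idx=2 pred=T actual=T -> ctr[2]=3
Ev 6: PC=0 idx=0 pred=T actual=N -> ctr[0]=1
Ev 7: PC=1 idx=1 pred=N actual=N -> ctr[1]=0
Ev 8: PC=0 idx=0 pred=N actual=T -> ctr[0]=2
Ev 9: PC=0 idx=0 pred=T actual=T -> ctr[0]=3
Ev 10: PC=6 idx=2 pred=T actual=N -> ctr[2]=2
Ev 11: PC=1 idx=1 pred=N actual=N -> ctr[1]=0
Ev 12: PC=0 idx=0 pred=T actual=T -> ctr[0]=3
Ev 13: PC=1 idx=1 pred=N actual=T -> ctr[1]=1

Answer: N N N N T T N N T T N T N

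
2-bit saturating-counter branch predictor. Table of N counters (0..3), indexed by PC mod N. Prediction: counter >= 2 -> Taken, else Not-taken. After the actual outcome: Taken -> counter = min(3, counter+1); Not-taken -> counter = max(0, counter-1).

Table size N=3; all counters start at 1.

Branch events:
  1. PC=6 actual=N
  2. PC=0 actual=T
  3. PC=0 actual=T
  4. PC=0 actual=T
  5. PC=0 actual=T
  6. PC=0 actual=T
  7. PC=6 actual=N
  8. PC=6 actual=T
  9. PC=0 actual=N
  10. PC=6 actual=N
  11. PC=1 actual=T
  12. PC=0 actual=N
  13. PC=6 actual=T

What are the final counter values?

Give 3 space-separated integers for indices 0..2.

Ev 1: PC=6 idx=0 pred=N actual=N -> ctr[0]=0
Ev 2: PC=0 idx=0 pred=N actual=T -> ctr[0]=1
Ev 3: PC=0 idx=0 pred=N actual=T -> ctr[0]=2
Ev 4: PC=0 idx=0 pred=T actual=T -> ctr[0]=3
Ev 5: PC=0 idx=0 pred=T actual=T -> ctr[0]=3
Ev 6: PC=0 idx=0 pred=T actual=T -> ctr[0]=3
Ev 7: PC=6 idx=0 pred=T actual=N -> ctr[0]=2
Ev 8: PC=6 idx=0 pred=T actual=T -> ctr[0]=3
Ev 9: PC=0 idx=0 pred=T actual=N -> ctr[0]=2
Ev 10: PC=6 idx=0 pred=T actual=N -> ctr[0]=1
Ev 11: PC=1 idx=1 pred=N actual=T -> ctr[1]=2
Ev 12: PC=0 idx=0 pred=N actual=N -> ctr[0]=0
Ev 13: PC=6 idx=0 pred=N actual=T -> ctr[0]=1

Answer: 1 2 1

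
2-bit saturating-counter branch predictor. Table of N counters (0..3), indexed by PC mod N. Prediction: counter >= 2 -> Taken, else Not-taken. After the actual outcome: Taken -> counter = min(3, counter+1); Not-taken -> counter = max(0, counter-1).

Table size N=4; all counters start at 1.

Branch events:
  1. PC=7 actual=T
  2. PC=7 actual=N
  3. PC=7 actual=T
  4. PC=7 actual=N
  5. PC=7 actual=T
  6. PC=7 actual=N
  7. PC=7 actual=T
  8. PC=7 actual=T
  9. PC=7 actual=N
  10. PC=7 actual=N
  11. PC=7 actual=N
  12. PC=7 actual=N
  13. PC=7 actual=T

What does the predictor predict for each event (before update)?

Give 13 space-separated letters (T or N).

Ev 1: PC=7 idx=3 pred=N actual=T -> ctr[3]=2
Ev 2: PC=7 idx=3 pred=T actual=N -> ctr[3]=1
Ev 3: PC=7 idx=3 pred=N actual=T -> ctr[3]=2
Ev 4: PC=7 idx=3 pred=T actual=N -> ctr[3]=1
Ev 5: PC=7 idx=3 pred=N actual=T -> ctr[3]=2
Ev 6: PC=7 idx=3 pred=T actual=N -> ctr[3]=1
Ev 7: PC=7 idx=3 pred=N actual=T -> ctr[3]=2
Ev 8: PC=7 idx=3 pred=T actual=T -> ctr[3]=3
Ev 9: PC=7 idx=3 pred=T actual=N -> ctr[3]=2
Ev 10: PC=7 idx=3 pred=T actual=N -> ctr[3]=1
Ev 11: PC=7 idx=3 pred=N actual=N -> ctr[3]=0
Ev 12: PC=7 idx=3 pred=N actual=N -> ctr[3]=0
Ev 13: PC=7 idx=3 pred=N actual=T -> ctr[3]=1

Answer: N T N T N T N T T T N N N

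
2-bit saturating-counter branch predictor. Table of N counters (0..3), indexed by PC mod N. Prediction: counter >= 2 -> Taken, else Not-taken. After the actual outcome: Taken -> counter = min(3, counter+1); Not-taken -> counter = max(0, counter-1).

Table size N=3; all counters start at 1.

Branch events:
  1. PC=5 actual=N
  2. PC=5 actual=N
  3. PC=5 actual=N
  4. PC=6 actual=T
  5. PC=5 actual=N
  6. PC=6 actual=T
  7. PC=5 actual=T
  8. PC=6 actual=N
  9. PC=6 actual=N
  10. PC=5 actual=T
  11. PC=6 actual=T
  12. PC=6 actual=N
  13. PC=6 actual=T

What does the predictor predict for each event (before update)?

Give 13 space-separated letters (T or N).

Ev 1: PC=5 idx=2 pred=N actual=N -> ctr[2]=0
Ev 2: PC=5 idx=2 pred=N actual=N -> ctr[2]=0
Ev 3: PC=5 idx=2 pred=N actual=N -> ctr[2]=0
Ev 4: PC=6 idx=0 pred=N actual=T -> ctr[0]=2
Ev 5: PC=5 idx=2 pred=N actual=N -> ctr[2]=0
Ev 6: PC=6 idx=0 pred=T actual=T -> ctr[0]=3
Ev 7: PC=5 idx=2 pred=N actual=T -> ctr[2]=1
Ev 8: PC=6 idx=0 pred=T actual=N -> ctr[0]=2
Ev 9: PC=6 idx=0 pred=T actual=N -> ctr[0]=1
Ev 10: PC=5 idx=2 pred=N actual=T -> ctr[2]=2
Ev 11: PC=6 idx=0 pred=N actual=T -> ctr[0]=2
Ev 12: PC=6 idx=0 pred=T actual=N -> ctr[0]=1
Ev 13: PC=6 idx=0 pred=N actual=T -> ctr[0]=2

Answer: N N N N N T N T T N N T N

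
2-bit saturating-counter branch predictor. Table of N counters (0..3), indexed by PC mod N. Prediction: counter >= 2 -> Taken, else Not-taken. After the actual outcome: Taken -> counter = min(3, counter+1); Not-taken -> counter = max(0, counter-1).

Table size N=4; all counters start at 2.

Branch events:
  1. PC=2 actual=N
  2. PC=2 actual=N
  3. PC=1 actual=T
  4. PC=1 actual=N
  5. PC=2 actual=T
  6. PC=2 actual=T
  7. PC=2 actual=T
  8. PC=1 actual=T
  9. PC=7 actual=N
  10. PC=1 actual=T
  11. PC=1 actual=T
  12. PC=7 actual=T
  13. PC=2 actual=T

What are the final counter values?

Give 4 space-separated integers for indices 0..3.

Answer: 2 3 3 2

Derivation:
Ev 1: PC=2 idx=2 pred=T actual=N -> ctr[2]=1
Ev 2: PC=2 idx=2 pred=N actual=N -> ctr[2]=0
Ev 3: PC=1 idx=1 pred=T actual=T -> ctr[1]=3
Ev 4: PC=1 idx=1 pred=T actual=N -> ctr[1]=2
Ev 5: PC=2 idx=2 pred=N actual=T -> ctr[2]=1
Ev 6: PC=2 idx=2 pred=N actual=T -> ctr[2]=2
Ev 7: PC=2 idx=2 pred=T actual=T -> ctr[2]=3
Ev 8: PC=1 idx=1 pred=T actual=T -> ctr[1]=3
Ev 9: PC=7 idx=3 pred=T actual=N -> ctr[3]=1
Ev 10: PC=1 idx=1 pred=T actual=T -> ctr[1]=3
Ev 11: PC=1 idx=1 pred=T actual=T -> ctr[1]=3
Ev 12: PC=7 idx=3 pred=N actual=T -> ctr[3]=2
Ev 13: PC=2 idx=2 pred=T actual=T -> ctr[2]=3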